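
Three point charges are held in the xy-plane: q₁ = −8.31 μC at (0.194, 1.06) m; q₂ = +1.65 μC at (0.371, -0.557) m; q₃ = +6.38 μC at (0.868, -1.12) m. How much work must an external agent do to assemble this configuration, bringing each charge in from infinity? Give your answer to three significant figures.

The assembly work is the sum of pairwise potential energies, U = Σ_{i<j} kqᵢqⱼ/rᵢⱼ.
Pair separations: r₁₂ = 1.63 m, r₁₃ = 2.28 m, r₂₃ = 0.751 m.
U = (-0.0758) + (-0.209) + (0.126) = -0.159 J.

-0.159 J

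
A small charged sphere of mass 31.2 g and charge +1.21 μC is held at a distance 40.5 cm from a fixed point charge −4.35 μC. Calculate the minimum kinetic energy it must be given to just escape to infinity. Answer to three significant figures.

0.117 J

To just escape, total mechanical energy must reach zero at infinity: ½mv²_min + U = 0, so ½mv²_min = −U = |kQq|/r.
|U| = |kQq|/r = (8.99×10⁹ N·m²/C²)(4.35×10⁻⁶)(1.21×10⁻⁶)/(0.405) = 0.117 J.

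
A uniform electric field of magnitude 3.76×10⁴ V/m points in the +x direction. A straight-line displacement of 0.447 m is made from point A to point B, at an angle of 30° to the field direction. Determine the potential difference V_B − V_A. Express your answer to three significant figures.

-1.46×10⁴ V

Only the component of displacement along E changes the potential: ΔV = −E·d·cosθ.
ΔV = −(3.76×10⁴ V/m)(0.447 m)cos30° = -1.46×10⁴ V.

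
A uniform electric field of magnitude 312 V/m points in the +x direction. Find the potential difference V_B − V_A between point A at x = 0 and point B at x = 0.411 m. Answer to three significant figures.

In a uniform field, potential decreases in the direction of E: V_B − V_A = −E·Δx.
V_B − V_A = −(312 V/m)(0.411 m) = -128 V.

-128 V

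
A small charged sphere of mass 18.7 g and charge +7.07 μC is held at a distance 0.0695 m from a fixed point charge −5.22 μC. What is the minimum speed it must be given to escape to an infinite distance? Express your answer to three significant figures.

22.6 m/s

To just escape, total mechanical energy must reach zero at infinity: ½mv²_min + U = 0, so ½mv²_min = −U = |kQq|/r.
|U| = |kQq|/r = (8.99×10⁹ N·m²/C²)(5.22×10⁻⁶)(7.07×10⁻⁶)/(0.0695) = 4.77 J.
v_min = √(2|U|/m) = √(2·4.77/0.0187) = 22.6 m/s.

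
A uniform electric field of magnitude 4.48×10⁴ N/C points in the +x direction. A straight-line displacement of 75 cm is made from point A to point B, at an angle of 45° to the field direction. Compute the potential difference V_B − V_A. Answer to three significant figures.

-2.38×10⁴ V

Only the component of displacement along E changes the potential: ΔV = −E·d·cosθ.
ΔV = −(4.48×10⁴ V/m)(0.750 m)cos45° = -2.38×10⁴ V.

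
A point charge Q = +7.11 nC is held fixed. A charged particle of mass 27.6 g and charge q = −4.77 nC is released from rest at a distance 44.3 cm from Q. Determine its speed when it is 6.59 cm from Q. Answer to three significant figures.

0.0169 m/s

Only the electrostatic force acts, so mechanical energy is conserved: ½mv² = U₁ − U₂ = kQq(1/r₁ − 1/r₂).
U₁ − U₂ = (8.99×10⁹ N·m²/C²)(7.11×10⁻⁹ C)(-4.77×10⁻⁹ C)(1/0.443 − 1/0.0659) = 3.94×10⁻⁶ J.
v = √(2·3.94×10⁻⁶/0.0276) = 0.0169 m/s.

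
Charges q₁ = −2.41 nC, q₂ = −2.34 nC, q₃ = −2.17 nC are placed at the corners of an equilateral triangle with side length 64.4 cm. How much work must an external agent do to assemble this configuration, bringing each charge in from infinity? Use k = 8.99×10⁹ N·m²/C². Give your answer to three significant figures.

2.23×10⁻⁷ J

The assembly work is the sum of pairwise potential energies, U = Σ_{i<j} kqᵢqⱼ/rᵢⱼ.
All three pair separations equal the side length, 0.644 m.
U = (7.87×10⁻⁸) + (7.30×10⁻⁸) + (7.09×10⁻⁸) = 2.23×10⁻⁷ J.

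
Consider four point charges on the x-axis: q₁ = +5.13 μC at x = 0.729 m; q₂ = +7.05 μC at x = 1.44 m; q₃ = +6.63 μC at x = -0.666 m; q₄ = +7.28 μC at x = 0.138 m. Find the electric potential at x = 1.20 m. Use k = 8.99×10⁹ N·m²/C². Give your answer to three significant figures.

4.56×10⁵ V

The total potential is the scalar sum of each charge's contribution, V = Σ kqᵢ/rᵢ.
Distances from the field point to each charge: r₁ = 0.471 m, r₂ = 0.240 m, r₃ = 1.87 m, r₄ = 1.06 m.
V = k[(5.13×10⁻⁶)/(0.471) + (7.05×10⁻⁶)/(0.240) + (6.63×10⁻⁶)/(1.87) + (7.28×10⁻⁶)/(1.06)] = 4.56×10⁵ V.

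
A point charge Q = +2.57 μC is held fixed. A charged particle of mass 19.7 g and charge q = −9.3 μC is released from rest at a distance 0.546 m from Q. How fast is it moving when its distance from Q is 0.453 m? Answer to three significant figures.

2.86 m/s

Only the electrostatic force acts, so mechanical energy is conserved: ½mv² = U₁ − U₂ = kQq(1/r₁ − 1/r₂).
U₁ − U₂ = (8.99×10⁹ N·m²/C²)(2.57×10⁻⁶ C)(-9.30×10⁻⁶ C)(1/0.546 − 1/0.453) = 0.0808 J.
v = √(2·0.0808/0.0197) = 2.86 m/s.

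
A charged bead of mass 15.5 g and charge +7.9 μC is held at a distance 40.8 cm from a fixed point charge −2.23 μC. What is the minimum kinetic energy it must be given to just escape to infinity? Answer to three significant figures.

0.388 J

To just escape, total mechanical energy must reach zero at infinity: ½mv²_min + U = 0, so ½mv²_min = −U = |kQq|/r.
|U| = |kQq|/r = (8.99×10⁹ N·m²/C²)(2.23×10⁻⁶)(7.90×10⁻⁶)/(0.408) = 0.388 J.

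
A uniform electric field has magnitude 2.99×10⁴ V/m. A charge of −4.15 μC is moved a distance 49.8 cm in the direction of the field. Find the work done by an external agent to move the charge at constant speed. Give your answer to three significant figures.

The potential change for a displacement 49.8 cm in the direction of the field is ΔV = −Ed = -1.49×10⁴ V.
W_ext = qΔV = 0.0618 J.

0.0618 J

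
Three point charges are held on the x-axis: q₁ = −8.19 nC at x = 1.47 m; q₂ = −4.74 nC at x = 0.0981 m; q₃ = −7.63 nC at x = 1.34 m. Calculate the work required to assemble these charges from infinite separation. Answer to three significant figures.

The assembly work is the sum of pairwise potential energies, U = Σ_{i<j} kqᵢqⱼ/rᵢⱼ.
Pair separations: r₁₂ = 1.37 m, r₁₃ = 0.130 m, r₂₃ = 1.24 m.
U = (2.54×10⁻⁷) + (4.32×10⁻⁶) + (2.62×10⁻⁷) = 4.84×10⁻⁶ J.

4.84×10⁻⁶ J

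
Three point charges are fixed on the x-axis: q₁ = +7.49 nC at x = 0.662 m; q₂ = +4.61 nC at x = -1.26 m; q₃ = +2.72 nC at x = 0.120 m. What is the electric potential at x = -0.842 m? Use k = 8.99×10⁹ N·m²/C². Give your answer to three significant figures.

Electric potential is a scalar, so the contributions from each charge add algebraically: V = Σ kqᵢ/rᵢ.
Distances from the field point to each charge: r₁ = 1.50 m, r₂ = 0.418 m, r₃ = 0.962 m.
V = k[(7.49×10⁻⁹)/(1.50) + (4.61×10⁻⁹)/(0.418) + (2.72×10⁻⁹)/(0.962)] = 169 V.

169 V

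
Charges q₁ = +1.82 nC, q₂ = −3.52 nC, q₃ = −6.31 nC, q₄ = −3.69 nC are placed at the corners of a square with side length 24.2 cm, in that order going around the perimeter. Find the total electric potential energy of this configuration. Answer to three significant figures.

1.24×10⁻⁶ J

The assembly work is the sum of pairwise potential energies, U = Σ_{i<j} kqᵢqⱼ/rᵢⱼ.
The four side pairs have separation 0.242 m and the two diagonal pairs 0.342 m.
Summing all 6 pair terms gives U = 1.24×10⁻⁶ J.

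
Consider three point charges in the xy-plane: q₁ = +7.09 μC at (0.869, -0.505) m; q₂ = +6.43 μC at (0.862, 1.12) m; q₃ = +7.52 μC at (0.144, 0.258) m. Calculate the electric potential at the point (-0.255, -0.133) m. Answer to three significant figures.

The total potential is the scalar sum of each charge's contribution, V = Σ kqᵢ/rᵢ.
Distances from the field point to each charge: r₁ = 1.18 m, r₂ = 1.68 m, r₃ = 0.559 m.
V = k[(7.09×10⁻⁶)/(1.18) + (6.43×10⁻⁶)/(1.68) + (7.52×10⁻⁶)/(0.559)] = 2.09×10⁵ V.

2.09×10⁵ V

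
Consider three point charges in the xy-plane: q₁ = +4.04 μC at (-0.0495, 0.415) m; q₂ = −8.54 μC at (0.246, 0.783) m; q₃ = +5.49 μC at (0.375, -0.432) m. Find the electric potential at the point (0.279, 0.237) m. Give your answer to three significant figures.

Electric potential is a scalar, so the contributions from each charge add algebraically: V = Σ kqᵢ/rᵢ.
Distances from the field point to each charge: r₁ = 0.374 m, r₂ = 0.547 m, r₃ = 0.676 m.
V = k[(4.04×10⁻⁶)/(0.374) + (-8.54×10⁻⁶)/(0.547) + (5.49×10⁻⁶)/(0.676)] = 2.99×10⁴ V.

2.99×10⁴ V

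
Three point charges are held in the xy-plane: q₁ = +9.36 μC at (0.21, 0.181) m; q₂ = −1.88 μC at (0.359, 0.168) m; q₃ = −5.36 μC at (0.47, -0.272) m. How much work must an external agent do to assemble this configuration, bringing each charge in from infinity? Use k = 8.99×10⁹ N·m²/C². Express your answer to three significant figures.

-1.72 J

The assembly work is the sum of pairwise potential energies, U = Σ_{i<j} kqᵢqⱼ/rᵢⱼ.
Pair separations: r₁₂ = 0.150 m, r₁₃ = 0.522 m, r₂₃ = 0.454 m.
U = (-1.06) + (-0.864) + (0.200) = -1.72 J.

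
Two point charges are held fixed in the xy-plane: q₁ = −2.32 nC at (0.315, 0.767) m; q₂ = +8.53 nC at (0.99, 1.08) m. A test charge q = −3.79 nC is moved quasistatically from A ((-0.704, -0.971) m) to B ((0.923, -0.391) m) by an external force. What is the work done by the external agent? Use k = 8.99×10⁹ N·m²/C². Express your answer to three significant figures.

For quasistatic motion the external work equals the change in potential energy: W_ext = qΔV = q(V_B − V_A).
At A: distances to the source charges are 2.01 m, 2.66 m; V_A = Σ kqᵢ/rᵢ = 18.5 V.
At B: distances to the source charges are 1.31 m, 1.47 m; V_B = Σ kqᵢ/rᵢ = 36.1 V.
ΔV = V_B − V_A = 17.7 V.
W_ext = qΔV = (-3.79×10⁻⁹ C)(17.7 V) = -6.69×10⁻⁸ J.

-6.69×10⁻⁸ J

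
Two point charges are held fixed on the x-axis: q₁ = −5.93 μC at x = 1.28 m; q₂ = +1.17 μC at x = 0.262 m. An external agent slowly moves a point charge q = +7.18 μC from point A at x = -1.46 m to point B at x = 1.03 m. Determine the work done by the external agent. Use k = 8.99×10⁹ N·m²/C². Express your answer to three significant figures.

For quasistatic motion the external work equals the change in potential energy: W_ext = qΔV = q(V_B − V_A).
At A: distances to the source charges are 2.74 m, 1.72 m; V_A = Σ kqᵢ/rᵢ = -1.33×10⁴ V.
At B: distances to the source charges are 0.250 m, 0.768 m; V_B = Σ kqᵢ/rᵢ = -2.00×10⁵ V.
ΔV = V_B − V_A = -1.86×10⁵ V.
W_ext = qΔV = (7.18×10⁻⁶ C)(-1.86×10⁵ V) = -1.34 J.

-1.34 J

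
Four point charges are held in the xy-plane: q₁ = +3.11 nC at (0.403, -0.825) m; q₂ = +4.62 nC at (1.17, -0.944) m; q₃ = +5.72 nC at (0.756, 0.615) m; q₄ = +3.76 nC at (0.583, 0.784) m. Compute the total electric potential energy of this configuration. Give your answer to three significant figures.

The work to assemble the configuration equals its total potential energy, U = Σ kqᵢqⱼ/rᵢⱼ over all pairs.
Pair separations: r₁₂ = 0.776 m, r₁₃ = 1.48 m, r₁₄ = 1.62 m, r₂₃ = 1.61 m, r₂₄ = 1.82 m, r₃₄ = 0.242 m.
Summing all 6 pair terms gives U = 1.37×10⁻⁶ J.

1.37×10⁻⁶ J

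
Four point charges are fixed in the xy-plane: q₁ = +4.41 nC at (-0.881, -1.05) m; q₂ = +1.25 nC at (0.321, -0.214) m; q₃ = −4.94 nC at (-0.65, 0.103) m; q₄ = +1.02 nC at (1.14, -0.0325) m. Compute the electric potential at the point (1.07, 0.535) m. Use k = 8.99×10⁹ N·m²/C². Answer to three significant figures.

17.4 V

Electric potential is a scalar, so the contributions from each charge add algebraically: V = Σ kqᵢ/rᵢ.
Distances from the field point to each charge: r₁ = 2.51 m, r₂ = 1.06 m, r₃ = 1.77 m, r₄ = 0.572 m.
V = k[(4.41×10⁻⁹)/(2.51) + (1.25×10⁻⁹)/(1.06) + (-4.94×10⁻⁹)/(1.77) + (1.02×10⁻⁹)/(0.572)] = 17.4 V.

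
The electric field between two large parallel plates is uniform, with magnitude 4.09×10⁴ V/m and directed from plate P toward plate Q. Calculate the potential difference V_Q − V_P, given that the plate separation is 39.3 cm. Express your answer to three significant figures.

In a uniform field, potential decreases in the direction of E: ΔV = −E·d for a displacement d parallel to E.
Going from P to Q is a displacement of 39.3 cm along the field, so V_Q − V_P = −Ed = -1.61×10⁴ V.

-1.61×10⁴ V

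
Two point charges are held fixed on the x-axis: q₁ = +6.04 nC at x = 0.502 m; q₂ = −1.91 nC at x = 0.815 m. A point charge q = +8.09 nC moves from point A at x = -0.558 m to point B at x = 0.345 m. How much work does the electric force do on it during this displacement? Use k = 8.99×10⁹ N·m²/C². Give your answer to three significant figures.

-2.19×10⁻⁶ J

The work done by the electric force is W_field = −ΔU = −q(V_B − V_A) = q(V_A − V_B).
At A: distances to the source charges are 1.06 m, 1.37 m; V_A = Σ kqᵢ/rᵢ = 38.7 V.
At B: distances to the source charges are 0.157 m, 0.470 m; V_B = Σ kqᵢ/rᵢ = 309 V.
ΔV = V_B − V_A = 271 V.
W_field = −qΔV = −(8.09×10⁻⁹ C)(271 V) = -2.19×10⁻⁶ J.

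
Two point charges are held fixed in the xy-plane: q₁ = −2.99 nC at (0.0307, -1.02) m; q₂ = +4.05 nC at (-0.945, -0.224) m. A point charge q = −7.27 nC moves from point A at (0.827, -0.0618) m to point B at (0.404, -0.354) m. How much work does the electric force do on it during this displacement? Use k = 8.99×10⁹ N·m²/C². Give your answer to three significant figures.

The work done by the electric force is W_field = −ΔU = −q(V_B − V_A) = q(V_A − V_B).
At A: distances to the source charges are 1.25 m, 1.78 m; V_A = Σ kqᵢ/rᵢ = -1.11 V.
At B: distances to the source charges are 0.763 m, 1.36 m; V_B = Σ kqᵢ/rᵢ = -8.34 V.
ΔV = V_B − V_A = -7.23 V.
W_field = −qΔV = −(-7.27×10⁻⁹ C)(-7.23 V) = -5.25×10⁻⁸ J.

-5.25×10⁻⁸ J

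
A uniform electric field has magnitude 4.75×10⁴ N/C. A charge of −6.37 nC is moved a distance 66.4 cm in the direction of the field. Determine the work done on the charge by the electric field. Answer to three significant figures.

The potential change for a displacement 66.4 cm in the direction of the field is ΔV = −Ed = -3.15×10⁴ V.
W_field = −qΔV = -2.01×10⁻⁴ J.

-2.01×10⁻⁴ J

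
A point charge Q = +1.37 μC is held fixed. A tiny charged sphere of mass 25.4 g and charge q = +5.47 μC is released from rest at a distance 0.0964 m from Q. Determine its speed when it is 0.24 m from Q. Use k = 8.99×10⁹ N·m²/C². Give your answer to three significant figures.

Only the electrostatic force acts, so mechanical energy is conserved: ½mv² = U₁ − U₂ = kQq(1/r₁ − 1/r₂).
U₁ − U₂ = (8.99×10⁹ N·m²/C²)(1.37×10⁻⁶ C)(5.47×10⁻⁶ C)(1/0.0964 − 1/0.240) = 0.418 J.
v = √(2·0.418/0.0254) = 5.74 m/s.

5.74 m/s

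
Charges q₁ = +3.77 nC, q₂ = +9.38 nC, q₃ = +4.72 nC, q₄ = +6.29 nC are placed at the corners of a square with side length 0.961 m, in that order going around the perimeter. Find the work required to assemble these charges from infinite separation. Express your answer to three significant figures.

1.75×10⁻⁶ J

The assembly work is the sum of pairwise potential energies, U = Σ_{i<j} kqᵢqⱼ/rᵢⱼ.
The four side pairs have separation 0.961 m and the two diagonal pairs 1.36 m.
Summing all 6 pair terms gives U = 1.75×10⁻⁶ J.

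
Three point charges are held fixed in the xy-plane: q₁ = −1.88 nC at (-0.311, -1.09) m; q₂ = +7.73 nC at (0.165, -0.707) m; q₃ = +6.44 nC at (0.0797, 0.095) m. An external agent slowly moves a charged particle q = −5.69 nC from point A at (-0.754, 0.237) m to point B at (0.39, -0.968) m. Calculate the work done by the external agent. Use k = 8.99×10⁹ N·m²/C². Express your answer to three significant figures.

-6.89×10⁻⁷ J

For quasistatic motion the external work equals the change in potential energy: W_ext = qΔV = q(V_B − V_A).
At A: distances to the source charges are 1.40 m, 1.32 m, 0.846 m; V_A = Σ kqᵢ/rᵢ = 109 V.
At B: distances to the source charges are 0.712 m, 0.345 m, 1.11 m; V_B = Σ kqᵢ/rᵢ = 230 V.
ΔV = V_B − V_A = 121 V.
W_ext = qΔV = (-5.69×10⁻⁹ C)(121 V) = -6.89×10⁻⁷ J.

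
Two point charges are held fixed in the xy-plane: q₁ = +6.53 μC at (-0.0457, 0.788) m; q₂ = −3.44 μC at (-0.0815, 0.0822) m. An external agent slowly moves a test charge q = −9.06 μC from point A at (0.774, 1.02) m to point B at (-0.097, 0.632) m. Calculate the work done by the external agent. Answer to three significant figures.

For quasistatic motion the external work equals the change in potential energy: W_ext = qΔV = q(V_B − V_A).
At A: distances to the source charges are 0.852 m, 1.27 m; V_A = Σ kqᵢ/rᵢ = 4.45×10⁴ V.
At B: distances to the source charges are 0.164 m, 0.550 m; V_B = Σ kqᵢ/rᵢ = 3.01×10⁵ V.
ΔV = V_B − V_A = 2.57×10⁵ V.
W_ext = qΔV = (-9.06×10⁻⁶ C)(2.57×10⁵ V) = -2.33 J.

-2.33 J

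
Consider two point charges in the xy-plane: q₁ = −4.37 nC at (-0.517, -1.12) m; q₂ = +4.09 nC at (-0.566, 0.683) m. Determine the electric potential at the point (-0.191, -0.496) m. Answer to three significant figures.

-26.1 V

Electric potential is a scalar, so the contributions from each charge add algebraically: V = Σ kqᵢ/rᵢ.
Distances from the field point to each charge: r₁ = 0.704 m, r₂ = 1.24 m.
V = k[(-4.37×10⁻⁹)/(0.704) + (4.09×10⁻⁹)/(1.24)] = -26.1 V.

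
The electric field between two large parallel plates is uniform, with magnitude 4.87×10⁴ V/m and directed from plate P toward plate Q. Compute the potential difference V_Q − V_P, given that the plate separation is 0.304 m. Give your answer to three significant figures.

In a uniform field, potential decreases in the direction of E: ΔV = −E·d for a displacement d parallel to E.
Going from P to Q is a displacement of 0.304 m along the field, so V_Q − V_P = −Ed = -1.48×10⁴ V.

-1.48×10⁴ V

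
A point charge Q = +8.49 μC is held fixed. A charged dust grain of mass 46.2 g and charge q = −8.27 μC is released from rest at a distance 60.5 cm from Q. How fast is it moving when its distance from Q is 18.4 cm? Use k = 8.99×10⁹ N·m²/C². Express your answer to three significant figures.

10.2 m/s

Only the electrostatic force acts, so mechanical energy is conserved: ½mv² = U₁ − U₂ = kQq(1/r₁ − 1/r₂).
U₁ − U₂ = (8.99×10⁹ N·m²/C²)(8.49×10⁻⁶ C)(-8.27×10⁻⁶ C)(1/0.605 − 1/0.184) = 2.39 J.
v = √(2·2.39/0.0462) = 10.2 m/s.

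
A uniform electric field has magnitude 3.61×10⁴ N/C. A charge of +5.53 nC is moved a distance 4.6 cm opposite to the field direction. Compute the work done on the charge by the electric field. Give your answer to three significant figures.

The potential change for a displacement 4.6 cm opposite to the field direction is ΔV = +Ed = 1660 V.
W_field = −qΔV = -9.18×10⁻⁶ J.

-9.18×10⁻⁶ J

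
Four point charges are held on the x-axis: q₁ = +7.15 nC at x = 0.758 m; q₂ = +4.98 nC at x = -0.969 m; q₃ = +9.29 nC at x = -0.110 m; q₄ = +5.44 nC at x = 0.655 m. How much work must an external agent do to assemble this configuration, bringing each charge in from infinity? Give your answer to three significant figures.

5.50×10⁻⁶ J

The assembly work is the sum of pairwise potential energies, U = Σ_{i<j} kqᵢqⱼ/rᵢⱼ.
Pair separations: r₁₂ = 1.73 m, r₁₃ = 0.868 m, r₁₄ = 0.103 m, r₂₃ = 0.859 m, r₂₄ = 1.62 m, r₃₄ = 0.765 m.
Summing all 6 pair terms gives U = 5.50×10⁻⁶ J.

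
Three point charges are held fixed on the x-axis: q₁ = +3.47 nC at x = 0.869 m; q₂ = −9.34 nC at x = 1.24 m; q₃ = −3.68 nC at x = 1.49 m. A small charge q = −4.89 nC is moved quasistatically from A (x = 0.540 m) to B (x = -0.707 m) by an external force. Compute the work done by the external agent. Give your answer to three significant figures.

-1.05×10⁻⁷ J

For quasistatic motion the external work equals the change in potential energy: W_ext = qΔV = q(V_B − V_A).
At A: distances to the source charges are 0.329 m, 0.700 m, 0.950 m; V_A = Σ kqᵢ/rᵢ = -60.0 V.
At B: distances to the source charges are 1.58 m, 1.95 m, 2.20 m; V_B = Σ kqᵢ/rᵢ = -38.4 V.
ΔV = V_B − V_A = 21.6 V.
W_ext = qΔV = (-4.89×10⁻⁹ C)(21.6 V) = -1.05×10⁻⁷ J.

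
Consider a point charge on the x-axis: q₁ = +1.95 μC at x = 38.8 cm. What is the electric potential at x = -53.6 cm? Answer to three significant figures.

Electric potential is a scalar, so the contributions from each charge add algebraically: V = Σ kqᵢ/rᵢ.
V = k[(1.95×10⁻⁶)/(0.924)] = 1.90×10⁴ V.

1.90×10⁴ V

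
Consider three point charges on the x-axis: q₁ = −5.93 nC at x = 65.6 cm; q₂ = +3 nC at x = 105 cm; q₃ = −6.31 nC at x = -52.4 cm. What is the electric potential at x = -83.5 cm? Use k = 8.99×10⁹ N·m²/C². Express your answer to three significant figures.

-204 V

The total potential is the scalar sum of each charge's contribution, V = Σ kqᵢ/rᵢ.
Distances from the field point to each charge: r₁ = 1.49 m, r₂ = 1.89 m, r₃ = 0.311 m.
V = k[(-5.93×10⁻⁹)/(1.49) + (3.00×10⁻⁹)/(1.89) + (-6.31×10⁻⁹)/(0.311)] = -204 V.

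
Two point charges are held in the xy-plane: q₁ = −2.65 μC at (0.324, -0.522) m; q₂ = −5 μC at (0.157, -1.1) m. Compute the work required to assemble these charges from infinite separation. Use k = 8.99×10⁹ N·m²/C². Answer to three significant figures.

0.198 J

The assembly work is the sum of pairwise potential energies, U = Σ_{i<j} kqᵢqⱼ/rᵢⱼ.
Pair separations: r₁₂ = 0.602 m.
U = (0.198) = 0.198 J.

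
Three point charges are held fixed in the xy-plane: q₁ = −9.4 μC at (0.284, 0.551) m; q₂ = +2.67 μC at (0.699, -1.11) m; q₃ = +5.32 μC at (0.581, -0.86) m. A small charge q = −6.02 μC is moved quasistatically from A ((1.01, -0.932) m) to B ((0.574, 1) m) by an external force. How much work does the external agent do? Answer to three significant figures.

For quasistatic motion the external work equals the change in potential energy: W_ext = qΔV = q(V_B − V_A).
At A: distances to the source charges are 1.65 m, 0.358 m, 0.435 m; V_A = Σ kqᵢ/rᵢ = 1.26×10⁵ V.
At B: distances to the source charges are 0.535 m, 2.11 m, 1.86 m; V_B = Σ kqᵢ/rᵢ = -1.21×10⁵ V.
ΔV = V_B − V_A = -2.47×10⁵ V.
W_ext = qΔV = (-6.02×10⁻⁶ C)(-2.47×10⁵ V) = 1.49 J.

1.49 J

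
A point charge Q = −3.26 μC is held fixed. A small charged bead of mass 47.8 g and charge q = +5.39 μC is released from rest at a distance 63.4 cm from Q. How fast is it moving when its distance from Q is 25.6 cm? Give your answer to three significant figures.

Only the electrostatic force acts, so mechanical energy is conserved: ½mv² = U₁ − U₂ = kQq(1/r₁ − 1/r₂).
U₁ − U₂ = (8.99×10⁹ N·m²/C²)(-3.26×10⁻⁶ C)(5.39×10⁻⁶ C)(1/0.634 − 1/0.256) = 0.368 J.
v = √(2·0.368/0.0478) = 3.92 m/s.

3.92 m/s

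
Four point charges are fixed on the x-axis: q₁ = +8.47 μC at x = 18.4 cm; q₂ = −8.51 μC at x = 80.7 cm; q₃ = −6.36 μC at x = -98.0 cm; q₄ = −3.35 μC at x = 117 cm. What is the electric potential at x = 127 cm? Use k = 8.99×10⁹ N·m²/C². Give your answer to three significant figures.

The total potential is the scalar sum of each charge's contribution, V = Σ kqᵢ/rᵢ.
Distances from the field point to each charge: r₁ = 1.09 m, r₂ = 0.463 m, r₃ = 2.25 m, r₄ = 0.100 m.
V = k[(8.47×10⁻⁶)/(1.09) + (-8.51×10⁻⁶)/(0.463) + (-6.36×10⁻⁶)/(2.25) + (-3.35×10⁻⁶)/(0.100)] = -4.22×10⁵ V.

-4.22×10⁵ V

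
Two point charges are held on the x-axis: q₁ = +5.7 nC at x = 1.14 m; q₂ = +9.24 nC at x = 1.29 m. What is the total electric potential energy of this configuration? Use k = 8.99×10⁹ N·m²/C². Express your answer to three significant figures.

The work to assemble the configuration equals its total potential energy, U = Σ kqᵢqⱼ/rᵢⱼ over all pairs.
Pair separations: r₁₂ = 0.150 m.
U = (3.16×10⁻⁶) = 3.16×10⁻⁶ J.

3.16×10⁻⁶ J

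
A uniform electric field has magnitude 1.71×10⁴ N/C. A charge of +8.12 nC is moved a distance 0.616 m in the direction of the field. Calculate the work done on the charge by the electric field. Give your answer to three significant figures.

The potential change for a displacement 0.616 m in the direction of the field is ΔV = −Ed = -1.05×10⁴ V.
W_field = −qΔV = 8.55×10⁻⁵ J.

8.55×10⁻⁵ J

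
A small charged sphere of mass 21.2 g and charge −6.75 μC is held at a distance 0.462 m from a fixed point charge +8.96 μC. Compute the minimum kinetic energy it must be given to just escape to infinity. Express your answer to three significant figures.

To just escape, total mechanical energy must reach zero at infinity: ½mv²_min + U = 0, so ½mv²_min = −U = |kQq|/r.
|U| = |kQq|/r = (8.99×10⁹ N·m²/C²)(8.96×10⁻⁶)(6.75×10⁻⁶)/(0.462) = 1.18 J.

1.18 J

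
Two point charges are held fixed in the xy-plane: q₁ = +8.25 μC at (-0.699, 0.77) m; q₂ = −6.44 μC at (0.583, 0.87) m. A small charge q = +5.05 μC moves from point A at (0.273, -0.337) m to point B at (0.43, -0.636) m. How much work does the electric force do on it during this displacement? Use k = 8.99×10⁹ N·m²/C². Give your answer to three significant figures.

The work done by the electric force is W_field = −ΔU = −q(V_B − V_A) = q(V_A − V_B).
At A: distances to the source charges are 1.47 m, 1.25 m; V_A = Σ kqᵢ/rᵢ = 3890 V.
At B: distances to the source charges are 1.80 m, 1.51 m; V_B = Σ kqᵢ/rᵢ = 2880 V.
ΔV = V_B − V_A = -1000 V.
W_field = −qΔV = −(5.05×10⁻⁶ C)(-1000 V) = 5.06×10⁻³ J.

5.06×10⁻³ J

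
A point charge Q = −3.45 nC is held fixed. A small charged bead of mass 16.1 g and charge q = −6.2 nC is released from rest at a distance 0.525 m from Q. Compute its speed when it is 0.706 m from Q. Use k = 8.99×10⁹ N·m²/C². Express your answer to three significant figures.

3.42×10⁻³ m/s

Only the electrostatic force acts, so mechanical energy is conserved: ½mv² = U₁ − U₂ = kQq(1/r₁ − 1/r₂).
U₁ − U₂ = (8.99×10⁹ N·m²/C²)(-3.45×10⁻⁹ C)(-6.20×10⁻⁹ C)(1/0.525 − 1/0.706) = 9.39×10⁻⁸ J.
v = √(2·9.39×10⁻⁸/0.0161) = 3.42×10⁻³ m/s.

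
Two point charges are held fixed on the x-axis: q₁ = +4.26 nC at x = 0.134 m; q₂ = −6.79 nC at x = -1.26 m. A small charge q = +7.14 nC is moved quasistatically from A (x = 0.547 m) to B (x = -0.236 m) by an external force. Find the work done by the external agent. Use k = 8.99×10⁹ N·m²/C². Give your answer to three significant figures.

For quasistatic motion the external work equals the change in potential energy: W_ext = qΔV = q(V_B − V_A).
At A: distances to the source charges are 0.413 m, 1.81 m; V_A = Σ kqᵢ/rᵢ = 58.9 V.
At B: distances to the source charges are 0.370 m, 1.02 m; V_B = Σ kqᵢ/rᵢ = 43.9 V.
ΔV = V_B − V_A = -15.1 V.
W_ext = qΔV = (7.14×10⁻⁹ C)(-15.1 V) = -1.07×10⁻⁷ J.

-1.07×10⁻⁷ J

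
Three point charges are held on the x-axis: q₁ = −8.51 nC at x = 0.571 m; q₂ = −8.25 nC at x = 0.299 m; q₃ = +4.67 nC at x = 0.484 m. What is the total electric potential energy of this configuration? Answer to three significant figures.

-3.66×10⁻⁶ J

The assembly work is the sum of pairwise potential energies, U = Σ_{i<j} kqᵢqⱼ/rᵢⱼ.
Pair separations: r₁₂ = 0.272 m, r₁₃ = 0.0870 m, r₂₃ = 0.185 m.
U = (2.32×10⁻⁶) + (-4.11×10⁻⁶) + (-1.87×10⁻⁶) = -3.66×10⁻⁶ J.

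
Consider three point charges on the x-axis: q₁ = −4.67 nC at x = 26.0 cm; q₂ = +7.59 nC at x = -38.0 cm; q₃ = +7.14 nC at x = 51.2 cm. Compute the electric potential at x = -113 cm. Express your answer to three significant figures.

The total potential is the scalar sum of each charge's contribution, V = Σ kqᵢ/rᵢ.
Distances from the field point to each charge: r₁ = 1.39 m, r₂ = 0.750 m, r₃ = 1.64 m.
V = k[(-4.67×10⁻⁹)/(1.39) + (7.59×10⁻⁹)/(0.750) + (7.14×10⁻⁹)/(1.64)] = 99.9 V.

99.9 V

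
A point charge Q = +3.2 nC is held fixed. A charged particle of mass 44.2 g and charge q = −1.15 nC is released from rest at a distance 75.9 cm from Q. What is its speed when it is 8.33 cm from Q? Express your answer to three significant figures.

4.00×10⁻³ m/s

Only the electrostatic force acts, so mechanical energy is conserved: ½mv² = U₁ − U₂ = kQq(1/r₁ − 1/r₂).
U₁ − U₂ = (8.99×10⁹ N·m²/C²)(3.20×10⁻⁹ C)(-1.15×10⁻⁹ C)(1/0.759 − 1/0.0833) = 3.54×10⁻⁷ J.
v = √(2·3.54×10⁻⁷/0.0442) = 4.00×10⁻³ m/s.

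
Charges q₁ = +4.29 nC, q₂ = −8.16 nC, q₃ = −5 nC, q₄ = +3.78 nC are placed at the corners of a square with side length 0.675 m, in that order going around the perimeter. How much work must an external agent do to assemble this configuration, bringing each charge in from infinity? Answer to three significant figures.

The work to assemble the configuration equals its total potential energy, U = Σ kqᵢqⱼ/rᵢⱼ over all pairs.
The four side pairs have separation 0.675 m and the two diagonal pairs 0.955 m.
Summing all 6 pair terms gives U = -4.51×10⁻⁷ J.

-4.51×10⁻⁷ J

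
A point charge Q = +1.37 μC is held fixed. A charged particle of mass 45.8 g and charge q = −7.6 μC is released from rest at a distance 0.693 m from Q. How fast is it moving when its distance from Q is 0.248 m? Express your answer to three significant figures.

Only the electrostatic force acts, so mechanical energy is conserved: ½mv² = U₁ − U₂ = kQq(1/r₁ − 1/r₂).
U₁ − U₂ = (8.99×10⁹ N·m²/C²)(1.37×10⁻⁶ C)(-7.60×10⁻⁶ C)(1/0.693 − 1/0.248) = 0.242 J.
v = √(2·0.242/0.0458) = 3.25 m/s.

3.25 m/s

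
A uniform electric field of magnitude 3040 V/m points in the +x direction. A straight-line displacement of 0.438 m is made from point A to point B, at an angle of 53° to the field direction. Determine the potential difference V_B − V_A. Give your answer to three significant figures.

-801 V

Only the component of displacement along E changes the potential: ΔV = −E·d·cosθ.
ΔV = −(3040 V/m)(0.438 m)cos53° = -801 V.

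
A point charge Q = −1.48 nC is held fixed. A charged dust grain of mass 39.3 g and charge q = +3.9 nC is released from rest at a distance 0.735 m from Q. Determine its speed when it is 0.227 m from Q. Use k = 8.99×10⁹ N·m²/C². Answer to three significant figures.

2.84×10⁻³ m/s

Only the electrostatic force acts, so mechanical energy is conserved: ½mv² = U₁ − U₂ = kQq(1/r₁ − 1/r₂).
U₁ − U₂ = (8.99×10⁹ N·m²/C²)(-1.48×10⁻⁹ C)(3.90×10⁻⁹ C)(1/0.735 − 1/0.227) = 1.58×10⁻⁷ J.
v = √(2·1.58×10⁻⁷/0.0393) = 2.84×10⁻³ m/s.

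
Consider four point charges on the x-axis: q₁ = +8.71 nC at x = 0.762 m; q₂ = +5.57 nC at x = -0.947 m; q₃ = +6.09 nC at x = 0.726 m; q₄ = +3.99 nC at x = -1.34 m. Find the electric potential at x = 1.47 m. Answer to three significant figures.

Electric potential is a scalar, so the contributions from each charge add algebraically: V = Σ kqᵢ/rᵢ.
Distances from the field point to each charge: r₁ = 0.708 m, r₂ = 2.42 m, r₃ = 0.744 m, r₄ = 2.81 m.
V = k[(8.71×10⁻⁹)/(0.708) + (5.57×10⁻⁹)/(2.42) + (6.09×10⁻⁹)/(0.744) + (3.99×10⁻⁹)/(2.81)] = 218 V.

218 V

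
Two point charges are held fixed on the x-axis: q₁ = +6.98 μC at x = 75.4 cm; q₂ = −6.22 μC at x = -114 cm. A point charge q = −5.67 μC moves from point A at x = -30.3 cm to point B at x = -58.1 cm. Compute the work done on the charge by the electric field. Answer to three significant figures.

-0.258 J

The work done by the electric force is W_field = −ΔU = −q(V_B − V_A) = q(V_A − V_B).
At A: distances to the source charges are 1.06 m, 0.837 m; V_A = Σ kqᵢ/rᵢ = -7440 V.
At B: distances to the source charges are 1.33 m, 0.559 m; V_B = Σ kqᵢ/rᵢ = -5.30×10⁴ V.
ΔV = V_B − V_A = -4.56×10⁴ V.
W_field = −qΔV = −(-5.67×10⁻⁶ C)(-4.56×10⁴ V) = -0.258 J.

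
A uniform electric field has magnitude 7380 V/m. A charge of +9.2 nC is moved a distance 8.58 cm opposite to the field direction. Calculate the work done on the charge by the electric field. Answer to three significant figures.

The potential change for a displacement 8.58 cm opposite to the field direction is ΔV = +Ed = 633 V.
W_field = −qΔV = -5.83×10⁻⁶ J.

-5.83×10⁻⁶ J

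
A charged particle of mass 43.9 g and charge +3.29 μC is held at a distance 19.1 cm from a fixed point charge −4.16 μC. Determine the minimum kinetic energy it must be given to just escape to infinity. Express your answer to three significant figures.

To just escape, total mechanical energy must reach zero at infinity: ½mv²_min + U = 0, so ½mv²_min = −U = |kQq|/r.
|U| = |kQq|/r = (8.99×10⁹ N·m²/C²)(4.16×10⁻⁶)(3.29×10⁻⁶)/(0.191) = 0.644 J.

0.644 J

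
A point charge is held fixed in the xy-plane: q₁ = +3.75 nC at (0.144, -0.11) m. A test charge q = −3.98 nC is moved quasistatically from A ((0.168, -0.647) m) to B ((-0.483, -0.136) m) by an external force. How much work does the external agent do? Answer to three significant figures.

3.58×10⁻⁸ J

For quasistatic motion the external work equals the change in potential energy: W_ext = qΔV = q(V_B − V_A).
At A: distance to the source charge is 0.538 m; V_A = kq₁/r = 62.7 V.
At B: distance to the source charge is 0.628 m; V_B = kq₁/r = 53.7 V.
ΔV = V_B − V_A = -8.99 V.
W_ext = qΔV = (-3.98×10⁻⁹ C)(-8.99 V) = 3.58×10⁻⁸ J.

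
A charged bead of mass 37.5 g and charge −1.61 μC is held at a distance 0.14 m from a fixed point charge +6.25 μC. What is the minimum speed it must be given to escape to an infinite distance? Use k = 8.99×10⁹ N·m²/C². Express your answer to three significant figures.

5.87 m/s

To just escape, total mechanical energy must reach zero at infinity: ½mv²_min + U = 0, so ½mv²_min = −U = |kQq|/r.
|U| = |kQq|/r = (8.99×10⁹ N·m²/C²)(6.25×10⁻⁶)(1.61×10⁻⁶)/(0.140) = 0.646 J.
v_min = √(2|U|/m) = √(2·0.646/0.0375) = 5.87 m/s.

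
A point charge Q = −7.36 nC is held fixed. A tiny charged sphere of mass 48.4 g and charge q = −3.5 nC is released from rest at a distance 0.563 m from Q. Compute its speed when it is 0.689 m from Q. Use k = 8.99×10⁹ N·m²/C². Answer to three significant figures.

Only the electrostatic force acts, so mechanical energy is conserved: ½mv² = U₁ − U₂ = kQq(1/r₁ − 1/r₂).
U₁ − U₂ = (8.99×10⁹ N·m²/C²)(-7.36×10⁻⁹ C)(-3.50×10⁻⁹ C)(1/0.563 − 1/0.689) = 7.52×10⁻⁸ J.
v = √(2·7.52×10⁻⁸/0.0484) = 1.76×10⁻³ m/s.

1.76×10⁻³ m/s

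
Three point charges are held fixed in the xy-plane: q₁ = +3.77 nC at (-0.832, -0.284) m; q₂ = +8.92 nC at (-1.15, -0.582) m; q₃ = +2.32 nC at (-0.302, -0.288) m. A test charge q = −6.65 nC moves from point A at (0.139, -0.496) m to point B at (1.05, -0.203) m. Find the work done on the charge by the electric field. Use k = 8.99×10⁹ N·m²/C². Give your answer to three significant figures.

The work done by the electric force is W_field = −ΔU = −q(V_B − V_A) = q(V_A − V_B).
At A: distances to the source charges are 0.994 m, 1.29 m, 0.488 m; V_A = Σ kqᵢ/rᵢ = 139 V.
At B: distances to the source charges are 1.88 m, 2.23 m, 1.35 m; V_B = Σ kqᵢ/rᵢ = 69.3 V.
ΔV = V_B − V_A = -69.6 V.
W_field = −qΔV = −(-6.65×10⁻⁹ C)(-69.6 V) = -4.63×10⁻⁷ J.

-4.63×10⁻⁷ J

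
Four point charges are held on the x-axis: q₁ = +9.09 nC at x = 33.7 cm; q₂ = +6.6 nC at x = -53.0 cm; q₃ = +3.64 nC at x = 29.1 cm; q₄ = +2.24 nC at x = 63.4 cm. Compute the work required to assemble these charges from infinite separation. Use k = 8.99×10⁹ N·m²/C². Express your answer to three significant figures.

8.30×10⁻⁶ J

The assembly work is the sum of pairwise potential energies, U = Σ_{i<j} kqᵢqⱼ/rᵢⱼ.
Pair separations: r₁₂ = 0.867 m, r₁₃ = 0.0460 m, r₁₄ = 0.297 m, r₂₃ = 0.821 m, r₂₄ = 1.16 m, r₃₄ = 0.343 m.
Summing all 6 pair terms gives U = 8.30×10⁻⁶ J.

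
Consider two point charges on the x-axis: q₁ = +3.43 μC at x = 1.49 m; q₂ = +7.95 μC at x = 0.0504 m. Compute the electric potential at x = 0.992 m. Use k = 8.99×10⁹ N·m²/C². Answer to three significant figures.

The total potential is the scalar sum of each charge's contribution, V = Σ kqᵢ/rᵢ.
Distances from the field point to each charge: r₁ = 0.498 m, r₂ = 0.942 m.
V = k[(3.43×10⁻⁶)/(0.498) + (7.95×10⁻⁶)/(0.942)] = 1.38×10⁵ V.

1.38×10⁵ V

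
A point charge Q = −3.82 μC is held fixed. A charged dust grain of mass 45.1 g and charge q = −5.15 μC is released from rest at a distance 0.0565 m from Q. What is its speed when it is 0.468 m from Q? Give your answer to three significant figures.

Only the electrostatic force acts, so mechanical energy is conserved: ½mv² = U₁ − U₂ = kQq(1/r₁ − 1/r₂).
U₁ − U₂ = (8.99×10⁹ N·m²/C²)(-3.82×10⁻⁶ C)(-5.15×10⁻⁶ C)(1/0.0565 − 1/0.468) = 2.75 J.
v = √(2·2.75/0.0451) = 11.0 m/s.

11.0 m/s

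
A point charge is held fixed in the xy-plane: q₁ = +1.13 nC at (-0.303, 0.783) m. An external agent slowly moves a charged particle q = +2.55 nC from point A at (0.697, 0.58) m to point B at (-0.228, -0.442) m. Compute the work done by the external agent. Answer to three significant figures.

For quasistatic motion the external work equals the change in potential energy: W_ext = qΔV = q(V_B − V_A).
At A: distance to the source charge is 1.02 m; V_A = kq₁/r = 9.96 V.
At B: distance to the source charge is 1.23 m; V_B = kq₁/r = 8.28 V.
ΔV = V_B − V_A = -1.68 V.
W_ext = qΔV = (2.55×10⁻⁹ C)(-1.68 V) = -4.28×10⁻⁹ J.

-4.28×10⁻⁹ J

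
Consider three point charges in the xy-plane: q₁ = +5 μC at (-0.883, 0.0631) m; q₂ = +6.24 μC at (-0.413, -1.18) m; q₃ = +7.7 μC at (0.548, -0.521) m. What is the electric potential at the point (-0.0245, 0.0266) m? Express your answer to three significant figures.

The total potential is the scalar sum of each charge's contribution, V = Σ kqᵢ/rᵢ.
Distances from the field point to each charge: r₁ = 0.859 m, r₂ = 1.27 m, r₃ = 0.792 m.
V = k[(5.00×10⁻⁶)/(0.859) + (6.24×10⁻⁶)/(1.27) + (7.70×10⁻⁶)/(0.792)] = 1.84×10⁵ V.

1.84×10⁵ V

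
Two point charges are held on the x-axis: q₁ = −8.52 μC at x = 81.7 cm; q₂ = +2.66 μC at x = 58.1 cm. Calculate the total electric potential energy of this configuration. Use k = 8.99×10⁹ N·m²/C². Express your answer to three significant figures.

-0.863 J

The work to assemble the configuration equals its total potential energy, U = Σ kqᵢqⱼ/rᵢⱼ over all pairs.
Pair separations: r₁₂ = 0.236 m.
U = (-0.863) = -0.863 J.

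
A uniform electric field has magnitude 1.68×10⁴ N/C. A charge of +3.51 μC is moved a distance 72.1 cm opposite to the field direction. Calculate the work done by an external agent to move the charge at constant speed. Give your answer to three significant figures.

0.0425 J

The potential change for a displacement 72.1 cm opposite to the field direction is ΔV = +Ed = 1.21×10⁴ V.
W_ext = qΔV = 0.0425 J.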